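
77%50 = 27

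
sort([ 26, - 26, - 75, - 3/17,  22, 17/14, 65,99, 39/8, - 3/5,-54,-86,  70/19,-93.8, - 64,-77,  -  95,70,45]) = [ -95,-93.8,-86, - 77, - 75,-64, - 54,  -  26, - 3/5,  -  3/17, 17/14,70/19,  39/8, 22, 26, 45, 65,70 , 99 ]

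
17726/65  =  272 + 46/65 = 272.71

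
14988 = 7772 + 7216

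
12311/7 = 1758 + 5/7 = 1758.71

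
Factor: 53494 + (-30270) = 23224 = 2^3*2903^1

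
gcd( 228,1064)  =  76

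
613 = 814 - 201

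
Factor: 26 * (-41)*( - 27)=28782=2^1*3^3* 13^1*41^1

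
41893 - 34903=6990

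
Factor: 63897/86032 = 2^ (  -  4)*3^1*19^1 * 59^1*283^ (-1) = 3363/4528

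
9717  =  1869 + 7848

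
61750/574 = 107+166/287 = 107.58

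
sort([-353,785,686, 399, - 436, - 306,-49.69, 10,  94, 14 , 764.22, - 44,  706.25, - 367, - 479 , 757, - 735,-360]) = [-735,-479, - 436,-367, - 360, - 353,-306, - 49.69,-44,  10, 14,94, 399, 686,706.25, 757, 764.22,  785]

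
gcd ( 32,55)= 1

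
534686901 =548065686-13378785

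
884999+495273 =1380272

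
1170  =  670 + 500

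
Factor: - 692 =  - 2^2*173^1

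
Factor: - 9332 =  - 2^2  *2333^1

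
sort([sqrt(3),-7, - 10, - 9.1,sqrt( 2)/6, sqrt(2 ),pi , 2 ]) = [ - 10, - 9.1, - 7,sqrt( 2)/6, sqrt(2 ),sqrt( 3), 2  ,  pi]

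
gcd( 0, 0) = 0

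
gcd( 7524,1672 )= 836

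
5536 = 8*692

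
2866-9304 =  - 6438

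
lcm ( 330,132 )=660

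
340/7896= 85/1974 = 0.04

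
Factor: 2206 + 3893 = 3^1*19^1*107^1 = 6099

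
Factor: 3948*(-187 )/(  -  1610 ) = 2^1*3^1 * 5^(-1 ) * 11^1*17^1*23^ (-1)*47^1=52734/115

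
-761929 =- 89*8561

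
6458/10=645 + 4/5 = 645.80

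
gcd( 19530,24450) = 30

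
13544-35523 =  - 21979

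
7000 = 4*1750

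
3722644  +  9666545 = 13389189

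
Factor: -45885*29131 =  - 1336675935 = - 3^1 * 5^1*7^1*19^1*23^1*29131^1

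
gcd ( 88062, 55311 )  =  3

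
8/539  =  8/539=0.01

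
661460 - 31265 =630195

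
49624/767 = 49624/767 = 64.70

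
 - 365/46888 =- 365/46888 = - 0.01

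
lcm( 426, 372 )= 26412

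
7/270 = 7/270 = 0.03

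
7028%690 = 128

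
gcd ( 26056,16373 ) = 1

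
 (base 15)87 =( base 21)61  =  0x7f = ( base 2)1111111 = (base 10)127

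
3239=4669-1430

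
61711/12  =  5142 + 7/12 = 5142.58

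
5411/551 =5411/551 = 9.82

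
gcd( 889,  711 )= 1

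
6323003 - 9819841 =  - 3496838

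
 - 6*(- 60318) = 361908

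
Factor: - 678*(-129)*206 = 2^2 * 3^2 * 43^1*103^1*113^1 =18017172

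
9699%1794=729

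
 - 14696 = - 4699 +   -  9997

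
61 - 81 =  - 20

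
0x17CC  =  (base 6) 44112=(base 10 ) 6092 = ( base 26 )908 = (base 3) 22100122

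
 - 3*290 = - 870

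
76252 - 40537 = 35715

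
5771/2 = 2885+1/2 = 2885.50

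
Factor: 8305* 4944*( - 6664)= - 273623306880 = -  2^7*3^1*5^1 * 7^2*11^1 *17^1*103^1*151^1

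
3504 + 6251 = 9755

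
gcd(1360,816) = 272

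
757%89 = 45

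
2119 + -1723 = 396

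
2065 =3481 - 1416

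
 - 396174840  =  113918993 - 510093833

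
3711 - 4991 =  - 1280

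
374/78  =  4+31/39  =  4.79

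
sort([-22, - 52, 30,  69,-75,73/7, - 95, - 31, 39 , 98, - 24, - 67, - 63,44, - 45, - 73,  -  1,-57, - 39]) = [-95,-75, - 73 ,-67, - 63,  -  57 ,-52, - 45 , - 39, - 31, - 24, - 22,-1, 73/7,30  ,  39,44,69 , 98]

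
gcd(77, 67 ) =1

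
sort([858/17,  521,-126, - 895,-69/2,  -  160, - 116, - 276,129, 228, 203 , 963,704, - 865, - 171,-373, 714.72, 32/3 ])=[ -895, -865, - 373, - 276 , -171, - 160, - 126, - 116, - 69/2, 32/3,858/17,  129,203,228,  521 , 704, 714.72, 963]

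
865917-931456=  - 65539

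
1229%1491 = 1229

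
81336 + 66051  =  147387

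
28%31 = 28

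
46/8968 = 23/4484 = 0.01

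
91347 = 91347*1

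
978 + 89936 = 90914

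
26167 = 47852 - 21685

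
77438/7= 11062 + 4/7 = 11062.57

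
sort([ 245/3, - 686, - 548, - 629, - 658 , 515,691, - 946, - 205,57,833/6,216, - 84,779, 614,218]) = [ - 946, - 686,-658, - 629, - 548,  -  205, -84, 57, 245/3,833/6, 216, 218, 515, 614,691,779 ] 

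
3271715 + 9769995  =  13041710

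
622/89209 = 622/89209 = 0.01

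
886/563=1+323/563 = 1.57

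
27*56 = 1512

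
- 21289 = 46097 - 67386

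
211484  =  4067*52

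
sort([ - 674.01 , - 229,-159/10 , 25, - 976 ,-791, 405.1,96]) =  [ - 976,  -  791, - 674.01, - 229, - 159/10 , 25,96,405.1 ] 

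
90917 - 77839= 13078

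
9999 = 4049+5950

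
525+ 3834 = 4359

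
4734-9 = 4725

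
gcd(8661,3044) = 1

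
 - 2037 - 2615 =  -4652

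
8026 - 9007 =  - 981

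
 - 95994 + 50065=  - 45929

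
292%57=7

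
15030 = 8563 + 6467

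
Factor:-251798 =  - 2^1*125899^1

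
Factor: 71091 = 3^3*2633^1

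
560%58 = 38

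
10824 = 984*11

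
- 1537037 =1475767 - 3012804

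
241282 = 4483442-4242160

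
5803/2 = 5803/2 = 2901.50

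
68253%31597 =5059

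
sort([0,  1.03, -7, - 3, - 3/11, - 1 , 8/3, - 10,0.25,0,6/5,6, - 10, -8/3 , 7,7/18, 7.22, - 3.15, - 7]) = [ - 10, - 10, - 7, - 7, - 3.15, - 3,-8/3,  -  1, - 3/11,0,0, 0.25,7/18, 1.03, 6/5 , 8/3,6,  7, 7.22]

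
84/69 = 1+5/23 = 1.22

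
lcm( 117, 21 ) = 819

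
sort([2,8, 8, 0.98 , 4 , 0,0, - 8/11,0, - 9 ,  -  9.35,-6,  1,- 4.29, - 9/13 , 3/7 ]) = [- 9.35, - 9, - 6, - 4.29, - 8/11, - 9/13, 0, 0, 0, 3/7,  0.98 , 1,  2, 4,  8, 8]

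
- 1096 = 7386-8482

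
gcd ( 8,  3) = 1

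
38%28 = 10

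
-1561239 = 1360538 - 2921777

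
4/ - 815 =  - 1+811/815 =- 0.00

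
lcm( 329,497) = 23359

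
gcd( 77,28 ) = 7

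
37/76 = 37/76  =  0.49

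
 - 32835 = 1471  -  34306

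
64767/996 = 65 + 9/332  =  65.03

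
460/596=115/149 = 0.77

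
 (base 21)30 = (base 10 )63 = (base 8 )77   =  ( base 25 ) 2D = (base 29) 25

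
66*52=3432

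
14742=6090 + 8652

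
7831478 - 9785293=  -  1953815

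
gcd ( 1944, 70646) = 2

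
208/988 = 4/19 = 0.21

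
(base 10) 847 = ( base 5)11342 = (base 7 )2320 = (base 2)1101001111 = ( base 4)31033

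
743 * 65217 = 48456231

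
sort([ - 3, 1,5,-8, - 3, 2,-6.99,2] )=[ - 8,-6.99, - 3, - 3, 1,2,2,5 ] 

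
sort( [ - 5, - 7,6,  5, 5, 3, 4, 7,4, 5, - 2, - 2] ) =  [ - 7, - 5, - 2, - 2,3 , 4, 4,5,5,5,6 , 7]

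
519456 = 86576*6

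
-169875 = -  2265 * 75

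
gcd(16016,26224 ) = 176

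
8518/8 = 4259/4 = 1064.75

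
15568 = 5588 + 9980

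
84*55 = 4620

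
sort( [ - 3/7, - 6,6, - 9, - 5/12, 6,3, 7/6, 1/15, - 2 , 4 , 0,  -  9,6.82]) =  [-9, - 9,-6, - 2 ,-3/7, - 5/12,0,1/15,  7/6,3,4 , 6, 6,6.82]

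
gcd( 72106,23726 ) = 2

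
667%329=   9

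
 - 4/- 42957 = 4/42957 =0.00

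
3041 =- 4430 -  - 7471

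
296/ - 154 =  - 2 + 6/77 = - 1.92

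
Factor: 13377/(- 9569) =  - 3^1 * 7^2*13^1*1367^( - 1) = - 1911/1367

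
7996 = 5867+2129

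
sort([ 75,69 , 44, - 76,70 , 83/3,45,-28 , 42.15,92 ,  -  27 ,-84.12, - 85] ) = [-85,  -  84.12,  -  76, - 28,  -  27,83/3,42.15,44,45, 69,70,75 , 92]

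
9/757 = 9/757 = 0.01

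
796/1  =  796 = 796.00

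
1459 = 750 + 709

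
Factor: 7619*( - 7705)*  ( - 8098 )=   475388190710 = 2^1 * 5^1*19^1*23^1*67^1*401^1 *4049^1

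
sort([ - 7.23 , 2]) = [ - 7.23,2]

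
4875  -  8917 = -4042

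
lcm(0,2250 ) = 0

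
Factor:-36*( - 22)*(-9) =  - 2^3*3^4*11^1 = -7128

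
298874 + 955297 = 1254171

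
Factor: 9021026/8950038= 3^( - 1)* 7^1 * 29^( - 1 )*51437^(-1)*644359^1= 4510513/4475019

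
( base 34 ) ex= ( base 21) 135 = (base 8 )775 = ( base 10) 509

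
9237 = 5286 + 3951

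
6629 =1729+4900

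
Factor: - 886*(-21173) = 2^1*31^1*443^1*683^1 = 18759278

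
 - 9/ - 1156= 9/1156 = 0.01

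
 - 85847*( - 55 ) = 4721585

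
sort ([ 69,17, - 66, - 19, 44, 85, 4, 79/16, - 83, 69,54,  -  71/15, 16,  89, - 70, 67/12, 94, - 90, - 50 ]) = [ - 90 , - 83, - 70,  -  66 , - 50, - 19, - 71/15, 4,79/16, 67/12, 16 , 17,44,54, 69,69 , 85, 89, 94 ]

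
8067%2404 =855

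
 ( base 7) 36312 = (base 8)22311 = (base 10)9417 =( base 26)DO5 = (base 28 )c09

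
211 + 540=751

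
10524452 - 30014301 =-19489849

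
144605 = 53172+91433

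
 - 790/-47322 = 395/23661 = 0.02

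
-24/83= -1 + 59/83   =  -0.29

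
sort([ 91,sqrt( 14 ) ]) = [sqrt(14),91 ] 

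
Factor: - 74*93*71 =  - 488622 = - 2^1*3^1*31^1*37^1*71^1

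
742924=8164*91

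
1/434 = 1/434 = 0.00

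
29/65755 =29/65755 = 0.00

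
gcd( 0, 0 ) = 0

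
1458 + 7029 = 8487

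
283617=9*31513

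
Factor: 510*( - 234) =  - 119340 = - 2^2*3^3*5^1*13^1 * 17^1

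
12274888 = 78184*157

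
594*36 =21384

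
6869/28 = 245+9/28 = 245.32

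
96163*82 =7885366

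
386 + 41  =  427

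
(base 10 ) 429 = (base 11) 360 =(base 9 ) 526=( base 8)655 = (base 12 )2B9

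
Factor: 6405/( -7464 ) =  - 2^( - 3) *5^1 * 7^1*61^1*311^( - 1 )=- 2135/2488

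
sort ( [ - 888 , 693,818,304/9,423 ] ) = [ - 888,304/9, 423, 693, 818]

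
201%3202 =201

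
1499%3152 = 1499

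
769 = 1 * 769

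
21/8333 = 21/8333 = 0.00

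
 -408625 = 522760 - 931385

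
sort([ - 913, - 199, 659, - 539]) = [ - 913, - 539, - 199,659]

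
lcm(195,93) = 6045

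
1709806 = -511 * ( - 3346 )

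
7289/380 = 19 + 69/380 = 19.18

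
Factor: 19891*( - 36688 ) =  - 2^4*2293^1 * 19891^1 =-  729761008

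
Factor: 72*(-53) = - 2^3 * 3^2*53^1=- 3816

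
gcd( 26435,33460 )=5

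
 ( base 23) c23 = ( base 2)1100011111101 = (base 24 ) b2d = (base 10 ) 6397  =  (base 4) 1203331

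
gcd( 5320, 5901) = 7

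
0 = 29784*0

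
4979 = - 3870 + 8849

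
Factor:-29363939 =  - 11^1*23^1*277^1*419^1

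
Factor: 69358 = 2^1*34679^1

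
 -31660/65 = -488+12/13 = -487.08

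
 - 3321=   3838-7159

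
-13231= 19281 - 32512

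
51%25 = 1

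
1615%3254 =1615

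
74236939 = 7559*9821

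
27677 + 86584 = 114261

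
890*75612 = 67294680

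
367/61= 367/61 = 6.02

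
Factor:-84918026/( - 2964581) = 2^1*17^2*146917^1*2964581^( - 1)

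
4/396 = 1/99 = 0.01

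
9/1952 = 9/1952 = 0.00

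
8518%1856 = 1094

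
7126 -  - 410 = 7536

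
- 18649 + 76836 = 58187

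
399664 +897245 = 1296909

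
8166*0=0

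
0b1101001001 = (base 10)841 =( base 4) 31021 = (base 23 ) 1dd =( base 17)2F8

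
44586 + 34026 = 78612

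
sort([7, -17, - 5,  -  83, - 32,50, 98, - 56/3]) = [ - 83, - 32, - 56/3, - 17, - 5,7, 50,  98] 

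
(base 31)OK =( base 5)11024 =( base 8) 1374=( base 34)mg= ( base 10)764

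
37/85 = 37/85 = 0.44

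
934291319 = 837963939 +96327380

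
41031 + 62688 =103719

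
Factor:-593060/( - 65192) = 2^(  -  1 ) *5^1*13^1  *29^( - 1)*281^ ( - 1)*2281^1 = 148265/16298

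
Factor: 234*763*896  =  159973632 = 2^8  *  3^2 * 7^2*13^1*109^1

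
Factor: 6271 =6271^1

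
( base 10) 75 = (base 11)69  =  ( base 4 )1023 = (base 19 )3I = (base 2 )1001011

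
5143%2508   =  127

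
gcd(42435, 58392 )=9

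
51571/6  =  51571/6=8595.17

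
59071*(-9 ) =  - 531639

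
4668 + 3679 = 8347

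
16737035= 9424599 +7312436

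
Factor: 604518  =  2^1*3^1*53^1 * 1901^1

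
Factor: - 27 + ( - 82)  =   - 109^1=- 109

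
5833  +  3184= 9017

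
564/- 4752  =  -47/396=- 0.12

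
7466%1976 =1538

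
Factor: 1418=2^1*709^1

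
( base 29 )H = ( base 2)10001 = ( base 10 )17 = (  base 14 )13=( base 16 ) 11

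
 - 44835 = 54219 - 99054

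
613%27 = 19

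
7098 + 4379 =11477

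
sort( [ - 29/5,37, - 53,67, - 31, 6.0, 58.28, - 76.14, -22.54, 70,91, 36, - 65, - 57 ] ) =[ - 76.14, - 65, - 57, - 53, - 31, - 22.54,-29/5, 6.0, 36, 37, 58.28,67,70 , 91 ]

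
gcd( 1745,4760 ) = 5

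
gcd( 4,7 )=1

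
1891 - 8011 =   -  6120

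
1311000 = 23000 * 57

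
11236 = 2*5618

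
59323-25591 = 33732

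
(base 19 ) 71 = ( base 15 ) 8E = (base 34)3W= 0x86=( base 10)134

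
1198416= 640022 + 558394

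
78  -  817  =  - 739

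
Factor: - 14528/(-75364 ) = 2^4*83^( - 1)=16/83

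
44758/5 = 44758/5 = 8951.60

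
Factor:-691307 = - 83^1*8329^1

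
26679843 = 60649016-33969173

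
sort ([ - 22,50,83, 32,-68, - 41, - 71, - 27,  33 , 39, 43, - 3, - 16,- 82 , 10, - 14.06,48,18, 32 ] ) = [  -  82 , - 71, - 68, - 41, - 27,  -  22, - 16, - 14.06, - 3,  10,18,32,32, 33,39,43,  48,50,83] 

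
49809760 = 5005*9952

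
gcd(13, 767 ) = 13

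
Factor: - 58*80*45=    - 208800 = - 2^5*3^2*5^2* 29^1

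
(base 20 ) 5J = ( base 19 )65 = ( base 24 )4N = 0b1110111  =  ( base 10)119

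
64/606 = 32/303 = 0.11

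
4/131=4/131 = 0.03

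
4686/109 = 4686/109=42.99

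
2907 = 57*51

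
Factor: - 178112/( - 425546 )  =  2^5*11^1*29^( - 2 ) = 352/841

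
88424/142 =44212/71 = 622.70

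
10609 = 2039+8570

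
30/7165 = 6/1433 = 0.00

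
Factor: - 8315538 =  - 2^1*3^1*7^1*11^1*41^1*439^1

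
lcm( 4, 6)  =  12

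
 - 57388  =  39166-96554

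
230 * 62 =14260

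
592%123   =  100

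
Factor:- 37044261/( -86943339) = 4116029/9660371 = 7^( - 1 ) * 1380053^(-1 )*4116029^1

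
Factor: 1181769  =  3^1*43^1 * 9161^1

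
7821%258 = 81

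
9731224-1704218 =8027006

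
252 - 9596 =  - 9344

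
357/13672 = 357/13672 = 0.03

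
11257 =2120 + 9137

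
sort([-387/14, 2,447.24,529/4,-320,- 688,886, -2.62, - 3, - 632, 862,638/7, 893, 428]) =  [ - 688,- 632,-320, -387/14,  -  3, - 2.62,2, 638/7, 529/4,428,  447.24,862,  886,893]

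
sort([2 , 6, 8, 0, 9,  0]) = [ 0 , 0,2,6,8 , 9]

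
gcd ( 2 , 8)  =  2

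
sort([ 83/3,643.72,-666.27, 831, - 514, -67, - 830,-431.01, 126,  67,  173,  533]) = [ - 830, - 666.27, - 514, - 431.01,- 67 , 83/3, 67,126,173,  533,643.72, 831]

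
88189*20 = 1763780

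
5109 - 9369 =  -4260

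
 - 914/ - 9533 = 914/9533= 0.10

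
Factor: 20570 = 2^1*5^1*11^2*17^1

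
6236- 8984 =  -2748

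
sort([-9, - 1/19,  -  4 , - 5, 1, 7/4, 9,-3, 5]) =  [- 9,-5, - 4 ,-3,-1/19, 1,  7/4, 5, 9]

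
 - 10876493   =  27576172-38452665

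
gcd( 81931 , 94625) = 1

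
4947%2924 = 2023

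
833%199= 37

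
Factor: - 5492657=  - 5492657^1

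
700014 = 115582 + 584432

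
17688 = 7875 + 9813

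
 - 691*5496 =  - 3797736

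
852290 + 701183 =1553473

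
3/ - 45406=-3/45406 = -0.00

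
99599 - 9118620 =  - 9019021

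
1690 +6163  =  7853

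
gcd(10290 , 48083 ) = 7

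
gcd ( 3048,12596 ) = 4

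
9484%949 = 943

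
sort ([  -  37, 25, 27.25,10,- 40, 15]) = [ - 40,  -  37, 10, 15, 25,27.25 ] 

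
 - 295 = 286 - 581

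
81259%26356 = 2191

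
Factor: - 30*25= - 2^1*3^1 * 5^3 = -750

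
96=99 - 3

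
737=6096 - 5359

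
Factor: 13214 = 2^1*6607^1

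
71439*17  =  1214463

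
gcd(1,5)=1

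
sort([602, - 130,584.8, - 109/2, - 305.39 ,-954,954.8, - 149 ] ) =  [ - 954, - 305.39, - 149, - 130, - 109/2, 584.8,602,954.8]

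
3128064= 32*97752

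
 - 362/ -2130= 181/1065 = 0.17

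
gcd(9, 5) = 1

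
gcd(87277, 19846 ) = 1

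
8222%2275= 1397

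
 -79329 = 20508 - 99837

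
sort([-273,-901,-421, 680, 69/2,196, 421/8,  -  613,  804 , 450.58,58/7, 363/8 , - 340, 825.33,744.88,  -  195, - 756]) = [-901,-756 , - 613,-421,-340,  -  273, - 195, 58/7,  69/2 , 363/8,421/8, 196, 450.58, 680, 744.88,804,825.33]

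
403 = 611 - 208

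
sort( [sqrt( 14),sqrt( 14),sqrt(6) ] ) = [sqrt(6),sqrt(14 ),sqrt(14 ) ]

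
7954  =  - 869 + 8823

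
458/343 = 1+ 115/343 = 1.34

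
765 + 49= 814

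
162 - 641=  - 479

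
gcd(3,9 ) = 3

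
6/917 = 6/917 = 0.01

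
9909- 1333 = 8576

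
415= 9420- 9005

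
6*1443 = 8658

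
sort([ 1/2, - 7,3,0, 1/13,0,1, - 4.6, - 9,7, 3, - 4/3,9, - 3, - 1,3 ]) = [ - 9, - 7,-4.6, - 3,-4/3, - 1,0,  0,1/13,1/2,  1,3,  3,  3,7,9 ] 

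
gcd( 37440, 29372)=4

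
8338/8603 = 8338/8603 = 0.97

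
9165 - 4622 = 4543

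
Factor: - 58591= - 13^1*4507^1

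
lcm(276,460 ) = 1380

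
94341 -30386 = 63955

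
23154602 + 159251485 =182406087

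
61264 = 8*7658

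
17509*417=7301253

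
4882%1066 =618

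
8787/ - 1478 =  - 8787/1478  =  - 5.95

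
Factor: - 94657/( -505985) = 5^( - 1 )*103^1 * 919^1*101197^ ( - 1 )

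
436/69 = 6+ 22/69 = 6.32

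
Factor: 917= 7^1 *131^1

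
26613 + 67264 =93877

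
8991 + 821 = 9812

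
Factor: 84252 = 2^2*3^1 *7^1 *17^1* 59^1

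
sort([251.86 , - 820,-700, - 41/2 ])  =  [ - 820, - 700, - 41/2 , 251.86]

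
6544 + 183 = 6727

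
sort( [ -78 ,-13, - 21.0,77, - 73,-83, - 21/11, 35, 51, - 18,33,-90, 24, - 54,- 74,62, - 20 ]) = [ - 90,-83, - 78,  -  74, - 73,-54, - 21.0,  -  20,-18, - 13,-21/11, 24, 33, 35 , 51 , 62 , 77]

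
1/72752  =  1/72752  =  0.00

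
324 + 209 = 533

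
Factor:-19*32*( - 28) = 2^7*7^1*19^1= 17024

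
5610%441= 318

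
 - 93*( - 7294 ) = 678342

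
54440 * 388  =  21122720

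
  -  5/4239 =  - 5/4239 = -  0.00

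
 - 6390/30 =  - 213  =  - 213.00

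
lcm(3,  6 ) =6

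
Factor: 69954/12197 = 2^1*3^1*89^1*131^1 * 12197^ ( - 1)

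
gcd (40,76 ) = 4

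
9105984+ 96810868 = 105916852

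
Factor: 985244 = 2^2*13^1*18947^1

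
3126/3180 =521/530 = 0.98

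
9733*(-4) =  - 38932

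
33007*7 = 231049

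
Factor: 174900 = 2^2*3^1*5^2 * 11^1*53^1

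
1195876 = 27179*44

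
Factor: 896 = 2^7*7^1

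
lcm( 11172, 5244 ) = 256956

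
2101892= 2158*974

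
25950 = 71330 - 45380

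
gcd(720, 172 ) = 4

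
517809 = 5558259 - 5040450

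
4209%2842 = 1367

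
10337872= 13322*776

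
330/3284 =165/1642 = 0.10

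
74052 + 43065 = 117117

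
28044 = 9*3116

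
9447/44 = 214 + 31/44 = 214.70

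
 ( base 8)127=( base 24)3F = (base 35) 2H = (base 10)87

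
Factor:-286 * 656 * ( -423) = 79361568 = 2^5 *3^2*11^1 * 13^1 * 41^1 * 47^1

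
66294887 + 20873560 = 87168447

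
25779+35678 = 61457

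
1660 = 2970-1310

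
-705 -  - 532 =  - 173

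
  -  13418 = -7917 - 5501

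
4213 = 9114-4901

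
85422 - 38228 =47194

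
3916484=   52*75317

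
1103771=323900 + 779871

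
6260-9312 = -3052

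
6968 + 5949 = 12917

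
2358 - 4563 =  - 2205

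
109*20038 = 2184142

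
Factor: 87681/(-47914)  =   - 2^(  -  1 ) * 3^1*11^1*2657^1*23957^ ( - 1)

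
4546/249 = 18 + 64/249=18.26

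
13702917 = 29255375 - 15552458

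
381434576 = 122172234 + 259262342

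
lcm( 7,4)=28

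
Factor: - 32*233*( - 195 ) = 1453920 = 2^5*3^1 * 5^1*13^1*233^1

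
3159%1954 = 1205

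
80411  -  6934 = 73477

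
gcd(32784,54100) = 4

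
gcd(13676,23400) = 52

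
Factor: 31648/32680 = 92/95=2^2*5^(-1 )*19^( - 1)*23^1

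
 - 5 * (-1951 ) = 9755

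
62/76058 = 31/38029 = 0.00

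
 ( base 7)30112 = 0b1110001011101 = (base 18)1477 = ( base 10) 7261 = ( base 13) 33C7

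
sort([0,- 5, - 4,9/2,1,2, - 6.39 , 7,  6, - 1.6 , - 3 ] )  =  [ - 6.39, - 5, - 4 , - 3, - 1.6,0, 1,2,9/2,  6,7 ]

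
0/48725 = 0 = 0.00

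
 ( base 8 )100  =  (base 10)64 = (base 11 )59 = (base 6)144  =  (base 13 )4C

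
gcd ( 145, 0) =145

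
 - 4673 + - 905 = -5578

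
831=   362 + 469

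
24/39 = 8/13 = 0.62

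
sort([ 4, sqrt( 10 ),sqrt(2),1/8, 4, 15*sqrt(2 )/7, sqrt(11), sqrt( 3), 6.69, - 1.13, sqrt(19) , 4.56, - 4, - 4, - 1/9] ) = [ - 4, - 4,- 1.13, - 1/9, 1/8, sqrt( 2), sqrt( 3 ), 15*sqrt(2) /7, sqrt(10 ), sqrt (11 ), 4,  4,sqrt(19 ),  4.56,6.69] 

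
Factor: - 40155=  - 3^1 *5^1*2677^1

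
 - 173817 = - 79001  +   -94816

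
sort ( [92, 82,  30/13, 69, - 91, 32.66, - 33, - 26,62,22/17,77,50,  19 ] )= [  -  91, - 33, - 26, 22/17,30/13, 19,32.66, 50,  62,69, 77,  82 , 92]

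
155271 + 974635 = 1129906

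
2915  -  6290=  - 3375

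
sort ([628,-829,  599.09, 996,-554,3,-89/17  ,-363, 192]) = [  -  829, - 554,-363, - 89/17,  3 , 192, 599.09,  628, 996 ] 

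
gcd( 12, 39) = 3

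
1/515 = 1/515 = 0.00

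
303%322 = 303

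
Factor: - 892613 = -61^1*14633^1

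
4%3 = 1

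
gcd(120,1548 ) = 12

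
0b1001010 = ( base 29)2G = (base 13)59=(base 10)74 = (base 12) 62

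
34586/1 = 34586 = 34586.00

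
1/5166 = 1/5166 = 0.00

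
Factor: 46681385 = 5^1*19^1*487^1*1009^1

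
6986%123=98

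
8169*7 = 57183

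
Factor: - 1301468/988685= - 2^2*5^(-1 )*7^1*53^1*79^( - 1)*877^1*2503^( - 1 ) 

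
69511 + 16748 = 86259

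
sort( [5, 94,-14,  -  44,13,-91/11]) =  [ - 44,-14,-91/11,5,13,94]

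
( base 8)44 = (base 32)14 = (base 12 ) 30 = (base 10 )36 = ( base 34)12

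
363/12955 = 363/12955 = 0.03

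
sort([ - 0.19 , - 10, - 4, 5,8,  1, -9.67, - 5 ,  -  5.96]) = [ - 10,-9.67, - 5.96,-5, - 4, - 0.19,  1 , 5, 8 ] 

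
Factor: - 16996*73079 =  - 1242050684=- 2^2*7^1*607^1*73079^1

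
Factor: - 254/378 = -127/189=- 3^( - 3)*7^( - 1)*127^1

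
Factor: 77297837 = 77297837^1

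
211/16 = 13 + 3/16 = 13.19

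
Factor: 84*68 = 5712 = 2^4*3^1*7^1*17^1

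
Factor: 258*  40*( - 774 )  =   - 7987680 = -2^5*3^3*5^1*43^2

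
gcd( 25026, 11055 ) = 3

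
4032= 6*672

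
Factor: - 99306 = -2^1*3^4 * 613^1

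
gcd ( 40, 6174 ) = 2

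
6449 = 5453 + 996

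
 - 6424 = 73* ( -88)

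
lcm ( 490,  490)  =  490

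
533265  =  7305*73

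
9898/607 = 16 + 186/607= 16.31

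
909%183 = 177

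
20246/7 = 2892+2/7 = 2892.29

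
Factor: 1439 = 1439^1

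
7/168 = 1/24 = 0.04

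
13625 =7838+5787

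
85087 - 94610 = -9523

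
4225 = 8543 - 4318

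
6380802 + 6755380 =13136182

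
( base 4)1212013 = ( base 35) 5BP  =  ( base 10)6535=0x1987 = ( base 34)5m7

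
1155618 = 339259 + 816359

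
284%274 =10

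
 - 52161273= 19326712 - 71487985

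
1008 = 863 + 145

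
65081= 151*431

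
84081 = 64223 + 19858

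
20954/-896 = - 24 + 275/448 = - 23.39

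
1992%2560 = 1992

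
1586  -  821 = 765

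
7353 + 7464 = 14817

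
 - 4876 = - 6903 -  - 2027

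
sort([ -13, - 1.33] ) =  [ - 13, -1.33] 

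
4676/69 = 67 + 53/69 = 67.77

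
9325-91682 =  - 82357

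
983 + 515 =1498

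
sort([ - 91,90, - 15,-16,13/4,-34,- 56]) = [ - 91, - 56 ,  -  34 ,-16 ,  -  15, 13/4, 90 ] 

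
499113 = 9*55457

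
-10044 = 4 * ( - 2511 ) 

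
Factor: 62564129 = 79^1*791951^1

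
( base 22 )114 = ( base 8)776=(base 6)2210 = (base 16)1FE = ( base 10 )510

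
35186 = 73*482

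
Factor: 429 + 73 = 502 = 2^1*251^1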